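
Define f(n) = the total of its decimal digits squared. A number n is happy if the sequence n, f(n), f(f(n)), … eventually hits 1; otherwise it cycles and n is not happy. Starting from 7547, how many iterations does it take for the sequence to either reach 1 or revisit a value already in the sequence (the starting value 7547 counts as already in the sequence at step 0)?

7547 → 139
139 → 91
91 → 82
82 → 68
68 → 100
100 → 1  — reached 1.
That took 6 steps.

6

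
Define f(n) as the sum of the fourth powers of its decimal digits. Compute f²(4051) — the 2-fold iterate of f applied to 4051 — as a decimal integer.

4051 → 4⁴ + 0⁴ + 5⁴ + 1⁴ = 882
882 → 8⁴ + 8⁴ + 2⁴ = 8208

8208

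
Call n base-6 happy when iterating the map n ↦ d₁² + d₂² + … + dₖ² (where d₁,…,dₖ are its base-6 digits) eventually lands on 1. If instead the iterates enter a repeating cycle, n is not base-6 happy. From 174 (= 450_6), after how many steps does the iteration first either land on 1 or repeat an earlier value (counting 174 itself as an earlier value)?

9

174 = (4,5,0)_6 → 41
41 = (1,0,5)_6 → 26
26 = (4,2)_6 → 20
20 = (3,2)_6 → 13
13 = (2,1)_6 → 5
5 = (5)_6 → 25
25 = (4,1)_6 → 17
17 = (2,5)_6 → 29
29 = (4,5)_6 → 41  — 41 repeats.
That took 9 steps.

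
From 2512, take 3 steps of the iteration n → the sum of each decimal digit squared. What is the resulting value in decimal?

2512 → 2² + 5² + 1² + 2² = 4 + 25 + 1 + 4 = 34
34 → 3² + 4² = 9 + 16 = 25
25 → 2² + 5² = 4 + 25 = 29

29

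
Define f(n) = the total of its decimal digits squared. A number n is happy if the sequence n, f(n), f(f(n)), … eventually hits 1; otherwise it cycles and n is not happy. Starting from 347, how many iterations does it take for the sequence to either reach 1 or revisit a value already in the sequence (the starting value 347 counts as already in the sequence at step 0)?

12

347 → 3² + 4² + 7² = 9 + 16 + 49 = 74
74 → 7² + 4² = 49 + 16 = 65
65 → 6² + 5² = 36 + 25 = 61
61 → 6² + 1² = 36 + 1 = 37
37 → 3² + 7² = 9 + 49 = 58
58 → 5² + 8² = 25 + 64 = 89
89 → 8² + 9² = 64 + 81 = 145
145 → 1² + 4² + 5² = 1 + 16 + 25 = 42
42 → 4² + 2² = 16 + 4 = 20
20 → 2² + 0² = 4 + 0 = 4
4 → 4² = 16
16 → 1² + 6² = 1 + 36 = 37  — 37 repeats.
That took 12 steps.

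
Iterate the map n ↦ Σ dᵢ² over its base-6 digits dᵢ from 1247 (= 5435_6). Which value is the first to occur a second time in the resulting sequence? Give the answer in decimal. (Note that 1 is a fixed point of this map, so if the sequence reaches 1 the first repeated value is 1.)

1247 = (5,4,3,5)_6 → 5² + 4² + 3² + 5² = 75
75 = (2,0,3)_6 → 2² + 0² + 3² = 13
13 = (2,1)_6 → 2² + 1² = 5
5 = (5)_6 → 5² = 25
25 = (4,1)_6 → 4² + 1² = 17
17 = (2,5)_6 → 2² + 5² = 29
29 = (4,5)_6 → 4² + 5² = 41
41 = (1,0,5)_6 → 1² + 0² + 5² = 26
26 = (4,2)_6 → 4² + 2² = 20
20 = (3,2)_6 → 3² + 2² = 13  — 13 already appeared earlier.

13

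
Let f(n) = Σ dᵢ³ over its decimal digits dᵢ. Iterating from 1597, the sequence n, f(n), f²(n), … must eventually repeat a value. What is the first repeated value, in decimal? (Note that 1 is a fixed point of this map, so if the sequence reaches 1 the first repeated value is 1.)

1597 → 1³ + 5³ + 9³ + 7³ = 1198
1198 → 1³ + 1³ + 9³ + 8³ = 1243
1243 → 1³ + 2³ + 4³ + 3³ = 100
100 → 1³ + 0³ + 0³ = 1  — reached the fixed point 1.
1 → 1, so 1 is the first repeated value.

1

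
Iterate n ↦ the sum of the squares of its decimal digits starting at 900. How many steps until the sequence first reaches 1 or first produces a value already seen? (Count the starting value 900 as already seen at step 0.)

900 → 9² + 0² + 0² = 81
81 → 8² + 1² = 65
65 → 6² + 5² = 61
61 → 6² + 1² = 37
37 → 3² + 7² = 58
58 → 5² + 8² = 89
89 → 8² + 9² = 145
145 → 1² + 4² + 5² = 42
42 → 4² + 2² = 20
20 → 2² + 0² = 4
4 → 4² = 16
16 → 1² + 6² = 37  — 37 repeats.
That took 12 steps.

12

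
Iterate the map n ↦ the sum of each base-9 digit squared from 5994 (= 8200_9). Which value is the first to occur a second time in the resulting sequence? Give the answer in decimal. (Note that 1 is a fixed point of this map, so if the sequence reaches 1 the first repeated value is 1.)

5994 = (8,2,0,0)_9 → 8² + 2² + 0² + 0² = 68
68 = (7,5)_9 → 7² + 5² = 74
74 = (8,2)_9 → 8² + 2² = 68  — 68 already appeared earlier.

68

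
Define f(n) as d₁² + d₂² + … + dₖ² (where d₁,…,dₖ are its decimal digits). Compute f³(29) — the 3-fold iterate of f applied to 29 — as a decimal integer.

29 → 85
85 → 89
89 → 145

145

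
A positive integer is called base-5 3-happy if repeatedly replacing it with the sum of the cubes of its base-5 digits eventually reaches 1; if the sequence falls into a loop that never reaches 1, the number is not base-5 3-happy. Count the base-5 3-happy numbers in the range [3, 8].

3: 3 → 27 → 9 → 65 → 35 → 9  — not base-5 3-happy
4: 4 → 64 → 80 → 28 → 28  — not base-5 3-happy
5: 5 → 1  — base-5 3-happy
6: 6 → 2 → 8 → 28 → 28  — not base-5 3-happy
7: 7 → 9 → 65 → 35 → 9  — not base-5 3-happy
8: 8 → 28 → 28  — not base-5 3-happy
base-5 3-happy: 5

1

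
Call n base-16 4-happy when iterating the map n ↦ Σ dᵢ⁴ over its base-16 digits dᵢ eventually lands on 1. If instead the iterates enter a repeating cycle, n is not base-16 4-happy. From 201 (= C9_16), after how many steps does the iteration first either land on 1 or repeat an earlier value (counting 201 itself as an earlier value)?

201 = (12,9)_16 → 27297
27297 = (6,10,10,1)_16 → 21297
21297 = (5,3,3,1)_16 → 788
788 = (3,1,4)_16 → 338
338 = (1,5,2)_16 → 642
642 = (2,8,2)_16 → 4128
4128 = (1,0,2,0)_16 → 17
17 = (1,1)_16 → 2
2 = (2)_16 → 16
16 = (1,0)_16 → 1  — reached 1.
That took 10 steps.

10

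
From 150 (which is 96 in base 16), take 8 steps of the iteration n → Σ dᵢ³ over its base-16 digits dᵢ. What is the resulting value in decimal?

150 = (9,6)_16 → 9³ + 6³ = 729 + 216 = 945
945 = (3,11,1)_16 → 3³ + 11³ + 1³ = 27 + 1331 + 1 = 1359
1359 = (5,4,15)_16 → 5³ + 4³ + 15³ = 125 + 64 + 3375 = 3564
3564 = (13,14,12)_16 → 13³ + 14³ + 12³ = 2197 + 2744 + 1728 = 6669
6669 = (1,10,0,13)_16 → 1³ + 10³ + 0³ + 13³ = 1 + 1000 + 0 + 2197 = 3198
3198 = (12,7,14)_16 → 12³ + 7³ + 14³ = 1728 + 343 + 2744 = 4815
4815 = (1,2,12,15)_16 → 1³ + 2³ + 12³ + 15³ = 1 + 8 + 1728 + 3375 = 5112
5112 = (1,3,15,8)_16 → 1³ + 3³ + 15³ + 8³ = 1 + 27 + 3375 + 512 = 3915

3915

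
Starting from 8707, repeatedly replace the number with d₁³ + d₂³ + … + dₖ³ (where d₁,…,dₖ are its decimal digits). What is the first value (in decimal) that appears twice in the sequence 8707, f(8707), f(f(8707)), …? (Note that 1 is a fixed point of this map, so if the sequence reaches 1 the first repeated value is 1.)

8707 → 8³ + 7³ + 0³ + 7³ = 512 + 343 + 0 + 343 = 1198
1198 → 1³ + 1³ + 9³ + 8³ = 1 + 1 + 729 + 512 = 1243
1243 → 1³ + 2³ + 4³ + 3³ = 1 + 8 + 64 + 27 = 100
100 → 1³ + 0³ + 0³ = 1 + 0 + 0 = 1  — reached the fixed point 1.
1 → 1, so 1 is the first repeated value.

1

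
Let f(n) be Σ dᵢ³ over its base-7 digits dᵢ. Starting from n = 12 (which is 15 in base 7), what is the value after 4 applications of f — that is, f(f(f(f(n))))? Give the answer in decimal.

12 = (1,5)_7 → 1³ + 5³ = 126
126 = (2,4,0)_7 → 2³ + 4³ + 0³ = 72
72 = (1,3,2)_7 → 1³ + 3³ + 2³ = 36
36 = (5,1)_7 → 5³ + 1³ = 126

126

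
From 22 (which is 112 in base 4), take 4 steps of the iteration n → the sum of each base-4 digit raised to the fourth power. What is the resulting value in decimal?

22 = (1,1,2)_4 → 1⁴ + 1⁴ + 2⁴ = 18
18 = (1,0,2)_4 → 1⁴ + 0⁴ + 2⁴ = 17
17 = (1,0,1)_4 → 1⁴ + 0⁴ + 1⁴ = 2
2 = (2)_4 → 2⁴ = 16

16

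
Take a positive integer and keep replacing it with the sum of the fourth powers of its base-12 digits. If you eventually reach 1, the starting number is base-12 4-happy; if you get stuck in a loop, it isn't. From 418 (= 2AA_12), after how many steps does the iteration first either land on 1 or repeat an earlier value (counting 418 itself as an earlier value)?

418 = (2,10,10)_12 → 2⁴ + 10⁴ + 10⁴ = 16 + 10000 + 10000 = 20016
20016 = (11,7,0,0)_12 → 11⁴ + 7⁴ + 0⁴ + 0⁴ = 14641 + 2401 + 0 + 0 = 17042
17042 = (9,10,4,2)_12 → 9⁴ + 10⁴ + 4⁴ + 2⁴ = 6561 + 10000 + 256 + 16 = 16833
16833 = (9,8,10,9)_12 → 9⁴ + 8⁴ + 10⁴ + 9⁴ = 6561 + 4096 + 10000 + 6561 = 27218
27218 = (1,3,9,0,2)_12 → 1⁴ + 3⁴ + 9⁴ + 0⁴ + 2⁴ = 1 + 81 + 6561 + 0 + 16 = 6659
6659 = (3,10,2,11)_12 → 3⁴ + 10⁴ + 2⁴ + 11⁴ = 81 + 10000 + 16 + 14641 = 24738
24738 = (1,2,3,9,6)_12 → 1⁴ + 2⁴ + 3⁴ + 9⁴ + 6⁴ = 1 + 16 + 81 + 6561 + 1296 = 7955
7955 = (4,7,2,11)_12 → 4⁴ + 7⁴ + 2⁴ + 11⁴ = 256 + 2401 + 16 + 14641 = 17314
17314 = (10,0,2,10)_12 → 10⁴ + 0⁴ + 2⁴ + 10⁴ = 10000 + 0 + 16 + 10000 = 20016  — 20016 repeats.
That took 9 steps.

9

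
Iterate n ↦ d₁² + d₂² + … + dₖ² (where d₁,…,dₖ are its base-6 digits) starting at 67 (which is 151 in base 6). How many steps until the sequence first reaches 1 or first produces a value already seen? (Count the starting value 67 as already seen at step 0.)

10

67 = (1,5,1)_6 → 1² + 5² + 1² = 27
27 = (4,3)_6 → 4² + 3² = 25
25 = (4,1)_6 → 4² + 1² = 17
17 = (2,5)_6 → 2² + 5² = 29
29 = (4,5)_6 → 4² + 5² = 41
41 = (1,0,5)_6 → 1² + 0² + 5² = 26
26 = (4,2)_6 → 4² + 2² = 20
20 = (3,2)_6 → 3² + 2² = 13
13 = (2,1)_6 → 2² + 1² = 5
5 = (5)_6 → 5² = 25  — 25 repeats.
That took 10 steps.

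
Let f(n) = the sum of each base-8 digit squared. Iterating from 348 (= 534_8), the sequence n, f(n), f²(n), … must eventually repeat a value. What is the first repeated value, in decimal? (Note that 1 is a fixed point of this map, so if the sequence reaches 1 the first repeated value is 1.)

25

348 = (5,3,4)_8 → 5² + 3² + 4² = 50
50 = (6,2)_8 → 6² + 2² = 40
40 = (5,0)_8 → 5² + 0² = 25
25 = (3,1)_8 → 3² + 1² = 10
10 = (1,2)_8 → 1² + 2² = 5
5 = (5)_8 → 5² = 25  — 25 already appeared earlier.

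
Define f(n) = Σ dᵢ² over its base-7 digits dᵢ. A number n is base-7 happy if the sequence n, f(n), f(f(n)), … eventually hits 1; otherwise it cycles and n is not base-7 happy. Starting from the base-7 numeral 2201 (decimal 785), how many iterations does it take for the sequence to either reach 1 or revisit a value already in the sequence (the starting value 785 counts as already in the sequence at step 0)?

4

785 = (2,2,0,1)_7 → 9
9 = (1,2)_7 → 5
5 = (5)_7 → 25
25 = (3,4)_7 → 25  — 25 repeats.
That took 4 steps.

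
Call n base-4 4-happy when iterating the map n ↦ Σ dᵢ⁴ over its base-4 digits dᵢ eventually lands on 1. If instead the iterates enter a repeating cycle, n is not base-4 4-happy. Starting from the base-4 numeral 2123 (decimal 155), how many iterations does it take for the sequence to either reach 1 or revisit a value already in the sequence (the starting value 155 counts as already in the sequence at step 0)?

155 = (2,1,2,3)_4 → 2⁴ + 1⁴ + 2⁴ + 3⁴ = 114
114 = (1,3,0,2)_4 → 1⁴ + 3⁴ + 0⁴ + 2⁴ = 98
98 = (1,2,0,2)_4 → 1⁴ + 2⁴ + 0⁴ + 2⁴ = 33
33 = (2,0,1)_4 → 2⁴ + 0⁴ + 1⁴ = 17
17 = (1,0,1)_4 → 1⁴ + 0⁴ + 1⁴ = 2
2 = (2)_4 → 2⁴ = 16
16 = (1,0,0)_4 → 1⁴ + 0⁴ + 0⁴ = 1  — reached 1.
That took 7 steps.

7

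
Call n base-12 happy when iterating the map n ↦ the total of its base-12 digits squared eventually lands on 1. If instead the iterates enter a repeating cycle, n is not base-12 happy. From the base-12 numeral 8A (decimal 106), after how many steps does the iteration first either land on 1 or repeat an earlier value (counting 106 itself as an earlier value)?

106 = (8,10)_12 → 8² + 10² = 64 + 100 = 164
164 = (1,1,8)_12 → 1² + 1² + 8² = 1 + 1 + 64 = 66
66 = (5,6)_12 → 5² + 6² = 25 + 36 = 61
61 = (5,1)_12 → 5² + 1² = 25 + 1 = 26
26 = (2,2)_12 → 2² + 2² = 4 + 4 = 8
8 = (8)_12 → 8² = 64
64 = (5,4)_12 → 5² + 4² = 25 + 16 = 41
41 = (3,5)_12 → 3² + 5² = 9 + 25 = 34
34 = (2,10)_12 → 2² + 10² = 4 + 100 = 104
104 = (8,8)_12 → 8² + 8² = 64 + 64 = 128
128 = (10,8)_12 → 10² + 8² = 100 + 64 = 164  — 164 repeats.
That took 11 steps.

11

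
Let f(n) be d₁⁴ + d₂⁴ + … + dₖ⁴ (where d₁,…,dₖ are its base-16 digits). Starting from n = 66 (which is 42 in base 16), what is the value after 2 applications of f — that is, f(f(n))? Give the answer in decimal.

66 = (4,2)_16 → 4⁴ + 2⁴ = 256 + 16 = 272
272 = (1,1,0)_16 → 1⁴ + 1⁴ + 0⁴ = 1 + 1 + 0 = 2

2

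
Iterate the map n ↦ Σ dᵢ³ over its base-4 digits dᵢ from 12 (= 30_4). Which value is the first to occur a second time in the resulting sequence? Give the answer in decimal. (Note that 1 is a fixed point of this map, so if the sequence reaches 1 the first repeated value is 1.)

12 = (3,0)_4 → 3³ + 0³ = 27
27 = (1,2,3)_4 → 1³ + 2³ + 3³ = 36
36 = (2,1,0)_4 → 2³ + 1³ + 0³ = 9
9 = (2,1)_4 → 2³ + 1³ = 9  — 9 already appeared earlier.

9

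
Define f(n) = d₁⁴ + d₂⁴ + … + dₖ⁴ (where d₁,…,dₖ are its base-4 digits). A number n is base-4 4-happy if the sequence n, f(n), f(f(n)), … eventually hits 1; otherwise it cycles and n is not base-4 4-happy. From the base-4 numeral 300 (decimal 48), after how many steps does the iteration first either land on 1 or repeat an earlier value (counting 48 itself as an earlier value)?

3

48 = (3,0,0)_4 → 3⁴ + 0⁴ + 0⁴ = 81 + 0 + 0 = 81
81 = (1,1,0,1)_4 → 1⁴ + 1⁴ + 0⁴ + 1⁴ = 1 + 1 + 0 + 1 = 3
3 = (3)_4 → 3⁴ = 81  — 81 repeats.
That took 3 steps.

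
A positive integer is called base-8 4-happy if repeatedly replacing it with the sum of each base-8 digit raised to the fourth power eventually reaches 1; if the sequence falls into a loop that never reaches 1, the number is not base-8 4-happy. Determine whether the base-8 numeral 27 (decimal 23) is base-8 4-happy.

base-8 4-happy

23 = (2,7)_8 → 2⁴ + 7⁴ = 2417
2417 = (4,5,6,1)_8 → 4⁴ + 5⁴ + 6⁴ + 1⁴ = 2178
2178 = (4,2,0,2)_8 → 4⁴ + 2⁴ + 0⁴ + 2⁴ = 288
288 = (4,4,0)_8 → 4⁴ + 4⁴ + 0⁴ = 512
512 = (1,0,0,0)_8 → 1⁴ + 0⁴ + 0⁴ + 0⁴ = 1  — reached 1.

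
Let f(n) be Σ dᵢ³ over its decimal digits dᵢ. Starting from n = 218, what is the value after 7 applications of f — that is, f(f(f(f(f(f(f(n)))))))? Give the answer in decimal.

371

218 → 521
521 → 134
134 → 92
92 → 737
737 → 713
713 → 371
371 → 371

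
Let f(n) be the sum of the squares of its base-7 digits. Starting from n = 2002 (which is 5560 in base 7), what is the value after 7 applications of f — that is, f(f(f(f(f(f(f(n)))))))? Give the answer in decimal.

2002 = (5,5,6,0)_7 → 86
86 = (1,5,2)_7 → 30
30 = (4,2)_7 → 20
20 = (2,6)_7 → 40
40 = (5,5)_7 → 50
50 = (1,0,1)_7 → 2
2 = (2)_7 → 4

4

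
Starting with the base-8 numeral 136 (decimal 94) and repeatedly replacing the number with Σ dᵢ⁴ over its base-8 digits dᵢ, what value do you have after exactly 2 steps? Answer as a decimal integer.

94 = (1,3,6)_8 → 1⁴ + 3⁴ + 6⁴ = 1378
1378 = (2,5,4,2)_8 → 2⁴ + 5⁴ + 4⁴ + 2⁴ = 913

913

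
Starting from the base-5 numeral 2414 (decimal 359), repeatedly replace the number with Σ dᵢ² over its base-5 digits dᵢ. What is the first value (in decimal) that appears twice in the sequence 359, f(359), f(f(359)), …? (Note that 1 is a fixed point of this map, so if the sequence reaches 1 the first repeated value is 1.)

13

359 = (2,4,1,4)_5 → 2² + 4² + 1² + 4² = 4 + 16 + 1 + 16 = 37
37 = (1,2,2)_5 → 1² + 2² + 2² = 1 + 4 + 4 = 9
9 = (1,4)_5 → 1² + 4² = 1 + 16 = 17
17 = (3,2)_5 → 3² + 2² = 9 + 4 = 13
13 = (2,3)_5 → 2² + 3² = 4 + 9 = 13  — 13 already appeared earlier.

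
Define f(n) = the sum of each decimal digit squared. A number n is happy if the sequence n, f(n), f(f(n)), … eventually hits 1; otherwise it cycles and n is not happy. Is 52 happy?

not happy

52 → 5² + 2² = 25 + 4 = 29
29 → 2² + 9² = 4 + 81 = 85
85 → 8² + 5² = 64 + 25 = 89
89 → 8² + 9² = 64 + 81 = 145
145 → 1² + 4² + 5² = 1 + 16 + 25 = 42
42 → 4² + 2² = 16 + 4 = 20
20 → 2² + 0² = 4 + 0 = 4
4 → 4² = 16
16 → 1² + 6² = 1 + 36 = 37
37 → 3² + 7² = 9 + 49 = 58
58 → 5² + 8² = 25 + 64 = 89  — 89 already seen; the sequence cycles without reaching 1.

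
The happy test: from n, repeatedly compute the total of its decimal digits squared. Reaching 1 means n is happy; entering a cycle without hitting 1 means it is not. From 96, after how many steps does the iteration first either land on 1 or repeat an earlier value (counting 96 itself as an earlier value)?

96 → 9² + 6² = 81 + 36 = 117
117 → 1² + 1² + 7² = 1 + 1 + 49 = 51
51 → 5² + 1² = 25 + 1 = 26
26 → 2² + 6² = 4 + 36 = 40
40 → 4² + 0² = 16 + 0 = 16
16 → 1² + 6² = 1 + 36 = 37
37 → 3² + 7² = 9 + 49 = 58
58 → 5² + 8² = 25 + 64 = 89
89 → 8² + 9² = 64 + 81 = 145
145 → 1² + 4² + 5² = 1 + 16 + 25 = 42
42 → 4² + 2² = 16 + 4 = 20
20 → 2² + 0² = 4 + 0 = 4
4 → 4² = 16  — 16 repeats.
That took 13 steps.

13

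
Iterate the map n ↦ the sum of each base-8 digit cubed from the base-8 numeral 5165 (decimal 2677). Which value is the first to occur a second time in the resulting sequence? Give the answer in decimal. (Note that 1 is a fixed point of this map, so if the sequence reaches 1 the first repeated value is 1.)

476

2677 = (5,1,6,5)_8 → 5³ + 1³ + 6³ + 5³ = 467
467 = (7,2,3)_8 → 7³ + 2³ + 3³ = 378
378 = (5,7,2)_8 → 5³ + 7³ + 2³ = 476
476 = (7,3,4)_8 → 7³ + 3³ + 4³ = 434
434 = (6,6,2)_8 → 6³ + 6³ + 2³ = 440
440 = (6,7,0)_8 → 6³ + 7³ + 0³ = 559
559 = (1,0,5,7)_8 → 1³ + 0³ + 5³ + 7³ = 469
469 = (7,2,5)_8 → 7³ + 2³ + 5³ = 476  — 476 already appeared earlier.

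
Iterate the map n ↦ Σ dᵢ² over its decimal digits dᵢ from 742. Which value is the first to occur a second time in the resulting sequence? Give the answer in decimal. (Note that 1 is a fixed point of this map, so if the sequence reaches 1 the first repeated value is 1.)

742 → 7² + 4² + 2² = 49 + 16 + 4 = 69
69 → 6² + 9² = 36 + 81 = 117
117 → 1² + 1² + 7² = 1 + 1 + 49 = 51
51 → 5² + 1² = 25 + 1 = 26
26 → 2² + 6² = 4 + 36 = 40
40 → 4² + 0² = 16 + 0 = 16
16 → 1² + 6² = 1 + 36 = 37
37 → 3² + 7² = 9 + 49 = 58
58 → 5² + 8² = 25 + 64 = 89
89 → 8² + 9² = 64 + 81 = 145
145 → 1² + 4² + 5² = 1 + 16 + 25 = 42
42 → 4² + 2² = 16 + 4 = 20
20 → 2² + 0² = 4 + 0 = 4
4 → 4² = 16  — 16 already appeared earlier.

16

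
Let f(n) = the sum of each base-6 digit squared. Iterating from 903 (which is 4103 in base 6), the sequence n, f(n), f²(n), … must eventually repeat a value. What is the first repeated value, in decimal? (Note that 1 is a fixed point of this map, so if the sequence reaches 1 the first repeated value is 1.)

26

903 = (4,1,0,3)_6 → 4² + 1² + 0² + 3² = 16 + 1 + 0 + 9 = 26
26 = (4,2)_6 → 4² + 2² = 16 + 4 = 20
20 = (3,2)_6 → 3² + 2² = 9 + 4 = 13
13 = (2,1)_6 → 2² + 1² = 4 + 1 = 5
5 = (5)_6 → 5² = 25
25 = (4,1)_6 → 4² + 1² = 16 + 1 = 17
17 = (2,5)_6 → 2² + 5² = 4 + 25 = 29
29 = (4,5)_6 → 4² + 5² = 16 + 25 = 41
41 = (1,0,5)_6 → 1² + 0² + 5² = 1 + 0 + 25 = 26  — 26 already appeared earlier.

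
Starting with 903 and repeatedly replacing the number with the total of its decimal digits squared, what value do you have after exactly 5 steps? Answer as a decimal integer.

37

903 → 9² + 0² + 3² = 90
90 → 9² + 0² = 81
81 → 8² + 1² = 65
65 → 6² + 5² = 61
61 → 6² + 1² = 37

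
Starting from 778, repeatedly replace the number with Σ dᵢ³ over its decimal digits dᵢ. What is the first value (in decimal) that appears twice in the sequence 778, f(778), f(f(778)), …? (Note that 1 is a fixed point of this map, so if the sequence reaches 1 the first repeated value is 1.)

1

778 → 1198
1198 → 1243
1243 → 100
100 → 1  — reached the fixed point 1.
1 → 1, so 1 is the first repeated value.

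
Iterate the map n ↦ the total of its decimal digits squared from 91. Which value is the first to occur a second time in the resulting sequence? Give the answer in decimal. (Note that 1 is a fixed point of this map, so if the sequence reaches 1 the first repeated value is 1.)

1

91 → 9² + 1² = 82
82 → 8² + 2² = 68
68 → 6² + 8² = 100
100 → 1² + 0² + 0² = 1  — reached the fixed point 1.
1 → 1, so 1 is the first repeated value.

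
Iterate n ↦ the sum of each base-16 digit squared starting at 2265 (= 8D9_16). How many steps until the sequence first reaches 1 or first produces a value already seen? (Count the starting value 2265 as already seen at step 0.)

9

2265 = (8,13,9)_16 → 8² + 13² + 9² = 314
314 = (1,3,10)_16 → 1² + 3² + 10² = 110
110 = (6,14)_16 → 6² + 14² = 232
232 = (14,8)_16 → 14² + 8² = 260
260 = (1,0,4)_16 → 1² + 0² + 4² = 17
17 = (1,1)_16 → 1² + 1² = 2
2 = (2)_16 → 2² = 4
4 = (4)_16 → 4² = 16
16 = (1,0)_16 → 1² + 0² = 1  — reached 1.
That took 9 steps.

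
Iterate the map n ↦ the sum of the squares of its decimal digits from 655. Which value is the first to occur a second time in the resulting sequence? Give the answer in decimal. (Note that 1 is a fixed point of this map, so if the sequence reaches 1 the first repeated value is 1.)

1

655 → 6² + 5² + 5² = 86
86 → 8² + 6² = 100
100 → 1² + 0² + 0² = 1  — reached the fixed point 1.
1 → 1, so 1 is the first repeated value.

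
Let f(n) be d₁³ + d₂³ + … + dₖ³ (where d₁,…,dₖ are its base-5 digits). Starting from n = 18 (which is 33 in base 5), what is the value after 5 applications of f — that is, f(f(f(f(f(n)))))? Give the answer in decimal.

18 = (3,3)_5 → 3³ + 3³ = 27 + 27 = 54
54 = (2,0,4)_5 → 2³ + 0³ + 4³ = 8 + 0 + 64 = 72
72 = (2,4,2)_5 → 2³ + 4³ + 2³ = 8 + 64 + 8 = 80
80 = (3,1,0)_5 → 3³ + 1³ + 0³ = 27 + 1 + 0 = 28
28 = (1,0,3)_5 → 1³ + 0³ + 3³ = 1 + 0 + 27 = 28

28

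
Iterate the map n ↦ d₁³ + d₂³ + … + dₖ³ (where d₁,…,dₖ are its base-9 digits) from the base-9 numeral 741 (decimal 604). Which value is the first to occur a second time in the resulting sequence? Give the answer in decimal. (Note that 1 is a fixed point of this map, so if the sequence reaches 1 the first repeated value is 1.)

152

604 = (7,4,1)_9 → 7³ + 4³ + 1³ = 408
408 = (5,0,3)_9 → 5³ + 0³ + 3³ = 152
152 = (1,7,8)_9 → 1³ + 7³ + 8³ = 856
856 = (1,1,5,1)_9 → 1³ + 1³ + 5³ + 1³ = 128
128 = (1,5,2)_9 → 1³ + 5³ + 2³ = 134
134 = (1,5,8)_9 → 1³ + 5³ + 8³ = 638
638 = (7,7,8)_9 → 7³ + 7³ + 8³ = 1198
1198 = (1,5,7,1)_9 → 1³ + 5³ + 7³ + 1³ = 470
470 = (5,7,2)_9 → 5³ + 7³ + 2³ = 476
476 = (5,7,8)_9 → 5³ + 7³ + 8³ = 980
980 = (1,3,0,8)_9 → 1³ + 3³ + 0³ + 8³ = 540
540 = (6,6,0)_9 → 6³ + 6³ + 0³ = 432
432 = (5,3,0)_9 → 5³ + 3³ + 0³ = 152  — 152 already appeared earlier.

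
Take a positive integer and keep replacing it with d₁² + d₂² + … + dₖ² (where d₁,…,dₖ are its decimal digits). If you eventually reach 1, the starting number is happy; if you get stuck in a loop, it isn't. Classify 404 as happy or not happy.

404 → 4² + 0² + 4² = 32
32 → 3² + 2² = 13
13 → 1² + 3² = 10
10 → 1² + 0² = 1  — reached 1.

happy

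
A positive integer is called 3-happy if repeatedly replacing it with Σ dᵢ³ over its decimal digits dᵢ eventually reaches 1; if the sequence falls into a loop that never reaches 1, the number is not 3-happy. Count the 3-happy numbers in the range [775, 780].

775: 775 → 811 → 514 → 190 → 730 → 370 → 370  (repeats 370)
776: 776 → 902 → 737 → 713 → 371 → 371  (repeats 371)
777: 777 → 1029 → 738 → 882 → 1032 → 36 → 243 → 99 → 1458 → 702 → 351 → 153 → 153  (repeats 153)
778: 778 → 1198 → 1243 → 100 → 1  (reaches 1)
779: 779 → 1415 → 191 → 731 → 371 → 371  (repeats 371)
780: 780 → 855 → 762 → 567 → 684 → 792 → 1080 → 513 → 153 → 153  (repeats 153)
3-happy: 778

1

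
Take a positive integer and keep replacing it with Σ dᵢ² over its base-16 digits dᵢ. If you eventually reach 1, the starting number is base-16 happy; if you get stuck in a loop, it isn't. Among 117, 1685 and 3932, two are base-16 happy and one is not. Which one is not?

117: 117 → 74 → 116 → 65 → 17 → 2 → 4 → 16 → 1  — reaches 1 (base-16 happy)
1685: 1685 → 142 → 260 → 17 → 2 → 4 → 16 → 1  — reaches 1 (base-16 happy)
3932: 3932 → 394 → 165 → 125 → 218 → 269 → 170 → 200 → 208 → 169 → 181 → 146 → 85 → 50 → 13 → 169  — repeats 169 (not base-16 happy)

3932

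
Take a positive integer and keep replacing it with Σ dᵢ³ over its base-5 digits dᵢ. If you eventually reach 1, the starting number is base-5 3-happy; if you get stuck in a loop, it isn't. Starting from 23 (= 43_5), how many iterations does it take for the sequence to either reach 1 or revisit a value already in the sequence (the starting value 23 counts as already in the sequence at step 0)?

6

23 = (4,3)_5 → 4³ + 3³ = 64 + 27 = 91
91 = (3,3,1)_5 → 3³ + 3³ + 1³ = 27 + 27 + 1 = 55
55 = (2,1,0)_5 → 2³ + 1³ + 0³ = 8 + 1 + 0 = 9
9 = (1,4)_5 → 1³ + 4³ = 1 + 64 = 65
65 = (2,3,0)_5 → 2³ + 3³ + 0³ = 8 + 27 + 0 = 35
35 = (1,2,0)_5 → 1³ + 2³ + 0³ = 1 + 8 + 0 = 9  — 9 repeats.
That took 6 steps.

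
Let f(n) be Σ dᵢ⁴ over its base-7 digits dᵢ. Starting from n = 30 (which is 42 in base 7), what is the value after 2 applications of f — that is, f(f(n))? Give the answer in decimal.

2002

30 = (4,2)_7 → 4⁴ + 2⁴ = 272
272 = (5,3,6)_7 → 5⁴ + 3⁴ + 6⁴ = 2002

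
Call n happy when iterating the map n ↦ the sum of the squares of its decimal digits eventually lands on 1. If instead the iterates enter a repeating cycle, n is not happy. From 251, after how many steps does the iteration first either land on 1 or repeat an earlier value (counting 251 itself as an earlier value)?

14

251 → 2² + 5² + 1² = 4 + 25 + 1 = 30
30 → 3² + 0² = 9 + 0 = 9
9 → 9² = 81
81 → 8² + 1² = 64 + 1 = 65
65 → 6² + 5² = 36 + 25 = 61
61 → 6² + 1² = 36 + 1 = 37
37 → 3² + 7² = 9 + 49 = 58
58 → 5² + 8² = 25 + 64 = 89
89 → 8² + 9² = 64 + 81 = 145
145 → 1² + 4² + 5² = 1 + 16 + 25 = 42
42 → 4² + 2² = 16 + 4 = 20
20 → 2² + 0² = 4 + 0 = 4
4 → 4² = 16
16 → 1² + 6² = 1 + 36 = 37  — 37 repeats.
That took 14 steps.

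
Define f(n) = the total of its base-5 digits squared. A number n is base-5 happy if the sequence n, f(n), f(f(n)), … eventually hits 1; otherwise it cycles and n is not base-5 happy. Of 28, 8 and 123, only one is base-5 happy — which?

123

28: 28 → 10 → 4 → 16 → 10  — repeats 10 (not base-5 happy)
8: 8 → 10 → 4 → 16 → 10  — repeats 10 (not base-5 happy)
123: 123 → 41 → 11 → 5 → 1  — reaches 1 (base-5 happy)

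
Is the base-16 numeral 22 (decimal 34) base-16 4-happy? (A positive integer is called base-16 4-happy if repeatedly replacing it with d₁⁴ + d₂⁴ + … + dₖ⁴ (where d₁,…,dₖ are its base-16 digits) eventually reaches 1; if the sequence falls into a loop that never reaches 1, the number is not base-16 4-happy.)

34 = (2,2)_16 → 32
32 = (2,0)_16 → 16
16 = (1,0)_16 → 1  — reached 1.

base-16 4-happy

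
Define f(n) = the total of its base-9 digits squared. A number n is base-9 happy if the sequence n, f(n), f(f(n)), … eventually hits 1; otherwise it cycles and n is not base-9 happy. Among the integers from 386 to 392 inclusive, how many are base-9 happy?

386: 386 → 116 → 74 → 68 → 74  (repeats 74)
387: 387 → 65 → 53 → 89 → 65  (repeats 65)
388: 388 → 66 → 58 → 52 → 74 → 68 → 74  (repeats 74)
389: 389 → 69 → 85 → 17 → 65 → 53 → 89 → 65  (repeats 65)
390: 390 → 74 → 68 → 74  (repeats 74)
391: 391 → 81 → 1  (reaches 1)
392: 392 → 90 → 2 → 4 → 16 → 50 → 50  (repeats 50)
base-9 happy: 391

1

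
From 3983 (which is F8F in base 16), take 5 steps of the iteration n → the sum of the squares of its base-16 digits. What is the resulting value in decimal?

3983 = (15,8,15)_16 → 514
514 = (2,0,2)_16 → 8
8 = (8)_16 → 64
64 = (4,0)_16 → 16
16 = (1,0)_16 → 1

1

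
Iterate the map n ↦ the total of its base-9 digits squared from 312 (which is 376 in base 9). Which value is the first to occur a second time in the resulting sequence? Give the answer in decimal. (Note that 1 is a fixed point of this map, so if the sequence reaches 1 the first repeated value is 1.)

50

312 = (3,7,6)_9 → 3² + 7² + 6² = 9 + 49 + 36 = 94
94 = (1,1,4)_9 → 1² + 1² + 4² = 1 + 1 + 16 = 18
18 = (2,0)_9 → 2² + 0² = 4 + 0 = 4
4 = (4)_9 → 4² = 16
16 = (1,7)_9 → 1² + 7² = 1 + 49 = 50
50 = (5,5)_9 → 5² + 5² = 25 + 25 = 50  — 50 already appeared earlier.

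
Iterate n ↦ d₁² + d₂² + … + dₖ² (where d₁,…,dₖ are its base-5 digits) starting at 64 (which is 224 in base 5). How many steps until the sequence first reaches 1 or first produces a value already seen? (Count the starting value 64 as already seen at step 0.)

8

64 = (2,2,4)_5 → 2² + 2² + 4² = 24
24 = (4,4)_5 → 4² + 4² = 32
32 = (1,1,2)_5 → 1² + 1² + 2² = 6
6 = (1,1)_5 → 1² + 1² = 2
2 = (2)_5 → 2² = 4
4 = (4)_5 → 4² = 16
16 = (3,1)_5 → 3² + 1² = 10
10 = (2,0)_5 → 2² + 0² = 4  — 4 repeats.
That took 8 steps.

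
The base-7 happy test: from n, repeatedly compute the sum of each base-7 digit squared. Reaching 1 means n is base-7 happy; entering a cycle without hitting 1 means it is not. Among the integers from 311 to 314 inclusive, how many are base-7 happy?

1

311: 311 → 49 → 1  — base-7 happy
312: 312 → 56 → 2 → 4 → 16 → 8 → 2  — not base-7 happy
313: 313 → 65 → 9 → 5 → 25 → 25  — not base-7 happy
314: 314 → 76 → 46 → 52 → 10 → 10  — not base-7 happy
base-7 happy: 311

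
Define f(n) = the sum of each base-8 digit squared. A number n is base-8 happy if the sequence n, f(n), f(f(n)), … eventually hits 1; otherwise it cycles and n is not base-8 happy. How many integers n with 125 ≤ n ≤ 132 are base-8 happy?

125: 125 → 75 → 11 → 10 → 5 → 25 → 10  — not base-8 happy
126: 126 → 86 → 41 → 26 → 13 → 26  — not base-8 happy
127: 127 → 99 → 26 → 13 → 26  — not base-8 happy
128: 128 → 4 → 16 → 4  — not base-8 happy
129: 129 → 5 → 25 → 10 → 5  — not base-8 happy
130: 130 → 8 → 1  — base-8 happy
131: 131 → 13 → 26 → 13  — not base-8 happy
132: 132 → 20 → 20  — not base-8 happy
base-8 happy: 130

1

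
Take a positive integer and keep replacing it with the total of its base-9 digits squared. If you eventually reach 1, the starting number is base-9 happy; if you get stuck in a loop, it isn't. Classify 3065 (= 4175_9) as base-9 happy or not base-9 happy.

base-9 happy

3065 = (4,1,7,5)_9 → 4² + 1² + 7² + 5² = 91
91 = (1,1,1)_9 → 1² + 1² + 1² = 3
3 = (3)_9 → 3² = 9
9 = (1,0)_9 → 1² + 0² = 1  — reached 1.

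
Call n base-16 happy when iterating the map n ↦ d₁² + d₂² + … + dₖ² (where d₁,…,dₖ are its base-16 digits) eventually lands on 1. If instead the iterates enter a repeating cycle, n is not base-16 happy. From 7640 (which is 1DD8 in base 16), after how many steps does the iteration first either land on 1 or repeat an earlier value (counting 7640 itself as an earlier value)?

7640 = (1,13,13,8)_16 → 1² + 13² + 13² + 8² = 1 + 169 + 169 + 64 = 403
403 = (1,9,3)_16 → 1² + 9² + 3² = 1 + 81 + 9 = 91
91 = (5,11)_16 → 5² + 11² = 25 + 121 = 146
146 = (9,2)_16 → 9² + 2² = 81 + 4 = 85
85 = (5,5)_16 → 5² + 5² = 25 + 25 = 50
50 = (3,2)_16 → 3² + 2² = 9 + 4 = 13
13 = (13)_16 → 13² = 169
169 = (10,9)_16 → 10² + 9² = 100 + 81 = 181
181 = (11,5)_16 → 11² + 5² = 121 + 25 = 146  — 146 repeats.
That took 9 steps.

9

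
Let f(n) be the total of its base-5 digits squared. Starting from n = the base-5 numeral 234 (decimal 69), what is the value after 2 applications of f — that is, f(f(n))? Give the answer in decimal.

69 = (2,3,4)_5 → 2² + 3² + 4² = 4 + 9 + 16 = 29
29 = (1,0,4)_5 → 1² + 0² + 4² = 1 + 0 + 16 = 17

17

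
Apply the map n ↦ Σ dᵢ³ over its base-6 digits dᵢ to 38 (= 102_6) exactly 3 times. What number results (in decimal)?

128

38 = (1,0,2)_6 → 9
9 = (1,3)_6 → 28
28 = (4,4)_6 → 128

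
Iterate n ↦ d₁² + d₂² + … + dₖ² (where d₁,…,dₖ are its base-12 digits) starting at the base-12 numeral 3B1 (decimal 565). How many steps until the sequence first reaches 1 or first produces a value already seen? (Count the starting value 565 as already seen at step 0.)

565 = (3,11,1)_12 → 3² + 11² + 1² = 131
131 = (10,11)_12 → 10² + 11² = 221
221 = (1,6,5)_12 → 1² + 6² + 5² = 62
62 = (5,2)_12 → 5² + 2² = 29
29 = (2,5)_12 → 2² + 5² = 29  — 29 repeats.
That took 5 steps.

5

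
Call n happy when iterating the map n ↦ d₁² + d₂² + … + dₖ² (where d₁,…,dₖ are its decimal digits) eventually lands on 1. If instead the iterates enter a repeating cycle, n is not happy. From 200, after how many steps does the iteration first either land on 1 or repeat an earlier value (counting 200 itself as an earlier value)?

200 → 2² + 0² + 0² = 4
4 → 4² = 16
16 → 1² + 6² = 37
37 → 3² + 7² = 58
58 → 5² + 8² = 89
89 → 8² + 9² = 145
145 → 1² + 4² + 5² = 42
42 → 4² + 2² = 20
20 → 2² + 0² = 4  — 4 repeats.
That took 9 steps.

9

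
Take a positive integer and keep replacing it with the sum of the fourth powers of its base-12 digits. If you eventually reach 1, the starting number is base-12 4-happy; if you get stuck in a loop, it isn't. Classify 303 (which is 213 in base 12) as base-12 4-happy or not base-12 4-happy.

303 = (2,1,3)_12 → 2⁴ + 1⁴ + 3⁴ = 98
98 = (8,2)_12 → 8⁴ + 2⁴ = 4112
4112 = (2,4,6,8)_12 → 2⁴ + 4⁴ + 6⁴ + 8⁴ = 5664
5664 = (3,3,4,0)_12 → 3⁴ + 3⁴ + 4⁴ + 0⁴ = 418
418 = (2,10,10)_12 → 2⁴ + 10⁴ + 10⁴ = 20016
20016 = (11,7,0,0)_12 → 11⁴ + 7⁴ + 0⁴ + 0⁴ = 17042
17042 = (9,10,4,2)_12 → 9⁴ + 10⁴ + 4⁴ + 2⁴ = 16833
16833 = (9,8,10,9)_12 → 9⁴ + 8⁴ + 10⁴ + 9⁴ = 27218
27218 = (1,3,9,0,2)_12 → 1⁴ + 3⁴ + 9⁴ + 0⁴ + 2⁴ = 6659
6659 = (3,10,2,11)_12 → 3⁴ + 10⁴ + 2⁴ + 11⁴ = 24738
24738 = (1,2,3,9,6)_12 → 1⁴ + 2⁴ + 3⁴ + 9⁴ + 6⁴ = 7955
7955 = (4,7,2,11)_12 → 4⁴ + 7⁴ + 2⁴ + 11⁴ = 17314
17314 = (10,0,2,10)_12 → 10⁴ + 0⁴ + 2⁴ + 10⁴ = 20016  — 20016 already seen; the sequence cycles without reaching 1.

not base-12 4-happy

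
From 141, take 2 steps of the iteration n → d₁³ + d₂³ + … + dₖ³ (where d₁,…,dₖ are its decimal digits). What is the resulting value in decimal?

141 → 1³ + 4³ + 1³ = 66
66 → 6³ + 6³ = 432

432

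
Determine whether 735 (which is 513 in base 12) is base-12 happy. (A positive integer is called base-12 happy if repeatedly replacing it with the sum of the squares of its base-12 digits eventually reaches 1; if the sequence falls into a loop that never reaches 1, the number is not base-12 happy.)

not base-12 happy

735 = (5,1,3)_12 → 5² + 1² + 3² = 25 + 1 + 9 = 35
35 = (2,11)_12 → 2² + 11² = 4 + 121 = 125
125 = (10,5)_12 → 10² + 5² = 100 + 25 = 125  — 125 already seen; the sequence cycles without reaching 1.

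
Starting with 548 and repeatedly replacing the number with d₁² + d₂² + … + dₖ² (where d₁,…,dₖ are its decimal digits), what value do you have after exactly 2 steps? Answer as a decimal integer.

548 → 5² + 4² + 8² = 25 + 16 + 64 = 105
105 → 1² + 0² + 5² = 1 + 0 + 25 = 26

26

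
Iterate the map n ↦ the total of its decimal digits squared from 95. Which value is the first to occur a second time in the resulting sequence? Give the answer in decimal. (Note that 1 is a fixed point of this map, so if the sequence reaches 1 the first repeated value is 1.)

37

95 → 9² + 5² = 81 + 25 = 106
106 → 1² + 0² + 6² = 1 + 0 + 36 = 37
37 → 3² + 7² = 9 + 49 = 58
58 → 5² + 8² = 25 + 64 = 89
89 → 8² + 9² = 64 + 81 = 145
145 → 1² + 4² + 5² = 1 + 16 + 25 = 42
42 → 4² + 2² = 16 + 4 = 20
20 → 2² + 0² = 4 + 0 = 4
4 → 4² = 16
16 → 1² + 6² = 1 + 36 = 37  — 37 already appeared earlier.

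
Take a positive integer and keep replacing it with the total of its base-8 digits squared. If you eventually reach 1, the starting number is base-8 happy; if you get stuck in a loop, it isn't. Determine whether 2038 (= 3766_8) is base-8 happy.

base-8 happy

2038 = (3,7,6,6)_8 → 3² + 7² + 6² + 6² = 9 + 49 + 36 + 36 = 130
130 = (2,0,2)_8 → 2² + 0² + 2² = 4 + 0 + 4 = 8
8 = (1,0)_8 → 1² + 0² = 1 + 0 = 1  — reached 1.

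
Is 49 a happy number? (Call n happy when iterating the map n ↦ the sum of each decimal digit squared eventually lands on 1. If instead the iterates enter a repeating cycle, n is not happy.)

happy

49 → 97
97 → 130
130 → 10
10 → 1  — reached 1.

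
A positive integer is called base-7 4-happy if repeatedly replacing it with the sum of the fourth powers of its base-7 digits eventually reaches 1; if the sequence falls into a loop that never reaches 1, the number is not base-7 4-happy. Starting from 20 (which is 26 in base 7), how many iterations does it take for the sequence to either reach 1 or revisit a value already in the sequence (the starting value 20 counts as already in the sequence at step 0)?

10

20 = (2,6)_7 → 2⁴ + 6⁴ = 1312
1312 = (3,5,5,3)_7 → 3⁴ + 5⁴ + 5⁴ + 3⁴ = 1412
1412 = (4,0,5,5)_7 → 4⁴ + 0⁴ + 5⁴ + 5⁴ = 1506
1506 = (4,2,5,1)_7 → 4⁴ + 2⁴ + 5⁴ + 1⁴ = 898
898 = (2,4,2,2)_7 → 2⁴ + 4⁴ + 2⁴ + 2⁴ = 304
304 = (6,1,3)_7 → 6⁴ + 1⁴ + 3⁴ = 1378
1378 = (4,0,0,6)_7 → 4⁴ + 0⁴ + 0⁴ + 6⁴ = 1552
1552 = (4,3,4,5)_7 → 4⁴ + 3⁴ + 4⁴ + 5⁴ = 1218
1218 = (3,3,6,0)_7 → 3⁴ + 3⁴ + 6⁴ + 0⁴ = 1458
1458 = (4,1,5,2)_7 → 4⁴ + 1⁴ + 5⁴ + 2⁴ = 898  — 898 repeats.
That took 10 steps.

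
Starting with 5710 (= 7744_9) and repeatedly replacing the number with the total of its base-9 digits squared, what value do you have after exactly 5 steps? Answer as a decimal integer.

5710 = (7,7,4,4)_9 → 7² + 7² + 4² + 4² = 130
130 = (1,5,4)_9 → 1² + 5² + 4² = 42
42 = (4,6)_9 → 4² + 6² = 52
52 = (5,7)_9 → 5² + 7² = 74
74 = (8,2)_9 → 8² + 2² = 68

68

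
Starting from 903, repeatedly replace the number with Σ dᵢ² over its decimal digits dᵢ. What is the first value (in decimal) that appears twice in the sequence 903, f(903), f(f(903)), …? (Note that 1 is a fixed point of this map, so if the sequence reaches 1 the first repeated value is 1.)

903 → 90
90 → 81
81 → 65
65 → 61
61 → 37
37 → 58
58 → 89
89 → 145
145 → 42
42 → 20
20 → 4
4 → 16
16 → 37  — 37 already appeared earlier.

37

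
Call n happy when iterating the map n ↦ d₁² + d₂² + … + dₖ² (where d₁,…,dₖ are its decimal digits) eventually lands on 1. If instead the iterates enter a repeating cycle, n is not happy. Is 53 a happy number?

53 → 5² + 3² = 25 + 9 = 34
34 → 3² + 4² = 9 + 16 = 25
25 → 2² + 5² = 4 + 25 = 29
29 → 2² + 9² = 4 + 81 = 85
85 → 8² + 5² = 64 + 25 = 89
89 → 8² + 9² = 64 + 81 = 145
145 → 1² + 4² + 5² = 1 + 16 + 25 = 42
42 → 4² + 2² = 16 + 4 = 20
20 → 2² + 0² = 4 + 0 = 4
4 → 4² = 16
16 → 1² + 6² = 1 + 36 = 37
37 → 3² + 7² = 9 + 49 = 58
58 → 5² + 8² = 25 + 64 = 89  — 89 already seen; the sequence cycles without reaching 1.

not happy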